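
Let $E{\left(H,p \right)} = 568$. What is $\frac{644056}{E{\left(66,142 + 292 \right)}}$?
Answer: $\frac{80507}{71} \approx 1133.9$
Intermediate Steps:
$\frac{644056}{E{\left(66,142 + 292 \right)}} = \frac{644056}{568} = 644056 \cdot \frac{1}{568} = \frac{80507}{71}$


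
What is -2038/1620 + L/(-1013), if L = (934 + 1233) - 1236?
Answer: -1786357/820530 ≈ -2.1771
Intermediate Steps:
L = 931 (L = 2167 - 1236 = 931)
-2038/1620 + L/(-1013) = -2038/1620 + 931/(-1013) = -2038*1/1620 + 931*(-1/1013) = -1019/810 - 931/1013 = -1786357/820530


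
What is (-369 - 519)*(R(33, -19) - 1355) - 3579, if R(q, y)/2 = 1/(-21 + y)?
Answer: 5998527/5 ≈ 1.1997e+6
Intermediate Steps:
R(q, y) = 2/(-21 + y)
(-369 - 519)*(R(33, -19) - 1355) - 3579 = (-369 - 519)*(2/(-21 - 19) - 1355) - 3579 = -888*(2/(-40) - 1355) - 3579 = -888*(2*(-1/40) - 1355) - 3579 = -888*(-1/20 - 1355) - 3579 = -888*(-27101/20) - 3579 = 6016422/5 - 3579 = 5998527/5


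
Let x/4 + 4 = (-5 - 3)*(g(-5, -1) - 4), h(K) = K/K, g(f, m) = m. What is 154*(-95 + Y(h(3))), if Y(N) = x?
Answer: 7546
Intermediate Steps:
h(K) = 1
x = 144 (x = -16 + 4*((-5 - 3)*(-1 - 4)) = -16 + 4*(-8*(-5)) = -16 + 4*40 = -16 + 160 = 144)
Y(N) = 144
154*(-95 + Y(h(3))) = 154*(-95 + 144) = 154*49 = 7546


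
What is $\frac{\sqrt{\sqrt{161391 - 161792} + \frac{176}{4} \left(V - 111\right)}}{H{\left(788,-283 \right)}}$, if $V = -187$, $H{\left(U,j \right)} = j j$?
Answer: $\frac{\sqrt{-13112 + i \sqrt{401}}}{80089} \approx 1.0918 \cdot 10^{-6} + 0.0014298 i$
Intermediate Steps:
$H{\left(U,j \right)} = j^{2}$
$\frac{\sqrt{\sqrt{161391 - 161792} + \frac{176}{4} \left(V - 111\right)}}{H{\left(788,-283 \right)}} = \frac{\sqrt{\sqrt{161391 - 161792} + \frac{176}{4} \left(-187 - 111\right)}}{\left(-283\right)^{2}} = \frac{\sqrt{\sqrt{-401} + 176 \cdot \frac{1}{4} \left(-298\right)}}{80089} = \sqrt{i \sqrt{401} + 44 \left(-298\right)} \frac{1}{80089} = \sqrt{i \sqrt{401} - 13112} \cdot \frac{1}{80089} = \sqrt{-13112 + i \sqrt{401}} \cdot \frac{1}{80089} = \frac{\sqrt{-13112 + i \sqrt{401}}}{80089}$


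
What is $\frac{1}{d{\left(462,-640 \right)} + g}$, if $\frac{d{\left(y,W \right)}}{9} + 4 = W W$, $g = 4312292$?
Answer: $\frac{1}{7998656} \approx 1.2502 \cdot 10^{-7}$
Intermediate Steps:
$d{\left(y,W \right)} = -36 + 9 W^{2}$ ($d{\left(y,W \right)} = -36 + 9 W W = -36 + 9 W^{2}$)
$\frac{1}{d{\left(462,-640 \right)} + g} = \frac{1}{\left(-36 + 9 \left(-640\right)^{2}\right) + 4312292} = \frac{1}{\left(-36 + 9 \cdot 409600\right) + 4312292} = \frac{1}{\left(-36 + 3686400\right) + 4312292} = \frac{1}{3686364 + 4312292} = \frac{1}{7998656}$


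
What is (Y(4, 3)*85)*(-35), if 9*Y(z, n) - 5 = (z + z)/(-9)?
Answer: -110075/81 ≈ -1359.0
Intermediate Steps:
Y(z, n) = 5/9 - 2*z/81 (Y(z, n) = 5/9 + ((z + z)/(-9))/9 = 5/9 + ((2*z)*(-⅑))/9 = 5/9 + (-2*z/9)/9 = 5/9 - 2*z/81)
(Y(4, 3)*85)*(-35) = ((5/9 - 2/81*4)*85)*(-35) = ((5/9 - 8/81)*85)*(-35) = ((37/81)*85)*(-35) = (3145/81)*(-35) = -110075/81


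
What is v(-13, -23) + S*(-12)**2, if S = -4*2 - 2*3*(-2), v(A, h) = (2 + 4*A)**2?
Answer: 3076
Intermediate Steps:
S = 4 (S = -8 - 6*(-2) = -8 + 12 = 4)
v(-13, -23) + S*(-12)**2 = 4*(1 + 2*(-13))**2 + 4*(-12)**2 = 4*(1 - 26)**2 + 4*144 = 4*(-25)**2 + 576 = 4*625 + 576 = 2500 + 576 = 3076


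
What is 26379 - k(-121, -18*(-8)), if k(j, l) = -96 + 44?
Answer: 26431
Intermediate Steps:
k(j, l) = -52
26379 - k(-121, -18*(-8)) = 26379 - 1*(-52) = 26379 + 52 = 26431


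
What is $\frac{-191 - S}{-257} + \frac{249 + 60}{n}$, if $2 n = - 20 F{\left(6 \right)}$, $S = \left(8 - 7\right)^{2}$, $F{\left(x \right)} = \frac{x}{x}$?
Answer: $- \frac{77493}{2570} \approx -30.153$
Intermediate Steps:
$F{\left(x \right)} = 1$
$S = 1$ ($S = 1^{2} = 1$)
$n = -10$ ($n = \frac{\left(-20\right) 1}{2} = \frac{1}{2} \left(-20\right) = -10$)
$\frac{-191 - S}{-257} + \frac{249 + 60}{n} = \frac{-191 - 1}{-257} + \frac{249 + 60}{-10} = \left(-191 - 1\right) \left(- \frac{1}{257}\right) + 309 \left(- \frac{1}{10}\right) = \left(-192\right) \left(- \frac{1}{257}\right) - \frac{309}{10} = \frac{192}{257} - \frac{309}{10} = - \frac{77493}{2570}$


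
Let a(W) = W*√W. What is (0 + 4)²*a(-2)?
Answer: -32*I*√2 ≈ -45.255*I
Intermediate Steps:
a(W) = W^(3/2)
(0 + 4)²*a(-2) = (0 + 4)²*(-2)^(3/2) = 4²*(-2*I*√2) = 16*(-2*I*√2) = -32*I*√2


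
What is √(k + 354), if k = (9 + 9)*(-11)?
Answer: 2*√39 ≈ 12.490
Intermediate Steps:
k = -198 (k = 18*(-11) = -198)
√(k + 354) = √(-198 + 354) = √156 = 2*√39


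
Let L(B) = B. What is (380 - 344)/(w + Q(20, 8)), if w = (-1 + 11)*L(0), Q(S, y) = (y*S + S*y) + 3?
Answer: 36/323 ≈ 0.11146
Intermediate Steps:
Q(S, y) = 3 + 2*S*y (Q(S, y) = (S*y + S*y) + 3 = 2*S*y + 3 = 3 + 2*S*y)
w = 0 (w = (-1 + 11)*0 = 10*0 = 0)
(380 - 344)/(w + Q(20, 8)) = (380 - 344)/(0 + (3 + 2*20*8)) = 36/(0 + (3 + 320)) = 36/(0 + 323) = 36/323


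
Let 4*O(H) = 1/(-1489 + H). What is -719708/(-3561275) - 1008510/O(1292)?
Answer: 2830166183516708/3561275 ≈ 7.9471e+8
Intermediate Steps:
O(H) = 1/(4*(-1489 + H))
-719708/(-3561275) - 1008510/O(1292) = -719708/(-3561275) - 1008510/(1/(4*(-1489 + 1292))) = -719708*(-1/3561275) - 1008510/((¼)/(-197)) = 719708/3561275 - 1008510/((¼)*(-1/197)) = 719708/3561275 - 1008510/(-1/788) = 719708/3561275 - 1008510*(-788) = 719708/3561275 + 794705880 = 2830166183516708/3561275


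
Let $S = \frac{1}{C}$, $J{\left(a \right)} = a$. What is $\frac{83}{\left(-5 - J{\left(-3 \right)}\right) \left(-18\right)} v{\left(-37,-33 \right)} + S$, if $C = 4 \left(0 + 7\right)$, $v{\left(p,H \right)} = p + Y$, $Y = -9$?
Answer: $- \frac{26717}{252} \approx -106.02$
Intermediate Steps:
$v{\left(p,H \right)} = -9 + p$ ($v{\left(p,H \right)} = p - 9 = -9 + p$)
$C = 28$ ($C = 4 \cdot 7 = 28$)
$S = \frac{1}{28} \approx 0.035714$
$\frac{83}{\left(-5 - J{\left(-3 \right)}\right) \left(-18\right)} v{\left(-37,-33 \right)} + S = \frac{83}{\left(-5 - -3\right) \left(-18\right)} \left(-9 - 37\right) + \frac{1}{28} = \frac{83}{\left(-5 + 3\right) \left(-18\right)} \left(-46\right) + \frac{1}{28} = \frac{83}{\left(-2\right) \left(-18\right)} \left(-46\right) + \frac{1}{28} = \frac{83}{36} \left(-46\right) + \frac{1}{28} = - \frac{1909}{18} + \frac{1}{28} = - \frac{26717}{252}$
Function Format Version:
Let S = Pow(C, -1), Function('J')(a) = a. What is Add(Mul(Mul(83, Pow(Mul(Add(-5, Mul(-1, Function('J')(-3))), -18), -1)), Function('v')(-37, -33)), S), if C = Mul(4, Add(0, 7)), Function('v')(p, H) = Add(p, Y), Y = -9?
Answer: Rational(-26717, 252) ≈ -106.02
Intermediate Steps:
Function('v')(p, H) = Add(-9, p) (Function('v')(p, H) = Add(p, -9) = Add(-9, p))
C = 28 (C = Mul(4, 7) = 28)
S = Rational(1, 28) (S = Pow(28, -1) = Rational(1, 28) ≈ 0.035714)
Add(Mul(Mul(83, Pow(Mul(Add(-5, Mul(-1, Function('J')(-3))), -18), -1)), Function('v')(-37, -33)), S) = Add(Mul(Mul(83, Pow(Mul(Add(-5, Mul(-1, -3)), -18), -1)), Add(-9, -37)), Rational(1, 28)) = Add(Mul(Mul(83, Pow(Mul(Add(-5, 3), -18), -1)), -46), Rational(1, 28)) = Add(Mul(Mul(83, Pow(Mul(-2, -18), -1)), -46), Rational(1, 28)) = Add(Mul(Mul(83, Pow(36, -1)), -46), Rational(1, 28)) = Add(Mul(Mul(83, Rational(1, 36)), -46), Rational(1, 28)) = Add(Mul(Rational(83, 36), -46), Rational(1, 28)) = Add(Rational(-1909, 18), Rational(1, 28)) = Rational(-26717, 252)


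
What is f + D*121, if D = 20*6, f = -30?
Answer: 14490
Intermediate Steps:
D = 120
f + D*121 = -30 + 120*121 = -30 + 14520 = 14490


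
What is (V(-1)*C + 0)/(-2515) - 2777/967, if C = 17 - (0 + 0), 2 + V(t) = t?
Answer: -6934838/2432005 ≈ -2.8515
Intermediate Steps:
V(t) = -2 + t
C = 17 (C = 17 - 1*0 = 17 + 0 = 17)
(V(-1)*C + 0)/(-2515) - 2777/967 = ((-2 - 1)*17 + 0)/(-2515) - 2777/967 = (-3*17 + 0)*(-1/2515) - 2777*1/967 = (-51 + 0)*(-1/2515) - 2777/967 = -51*(-1/2515) - 2777/967 = 51/2515 - 2777/967 = -6934838/2432005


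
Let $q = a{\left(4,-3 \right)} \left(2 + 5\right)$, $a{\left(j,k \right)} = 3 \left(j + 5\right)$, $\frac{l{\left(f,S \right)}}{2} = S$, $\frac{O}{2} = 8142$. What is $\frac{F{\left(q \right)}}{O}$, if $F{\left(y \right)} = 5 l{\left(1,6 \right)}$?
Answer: $\frac{5}{1357} \approx 0.0036846$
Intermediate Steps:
$O = 16284$ ($O = 2 \cdot 8142 = 16284$)
$l{\left(f,S \right)} = 2 S$
$a{\left(j,k \right)} = 15 + 3 j$ ($a{\left(j,k \right)} = 3 \left(5 + j\right) = 15 + 3 j$)
$q = 189$ ($q = \left(15 + 3 \cdot 4\right) \left(2 + 5\right) = \left(15 + 12\right) 7 = 27 \cdot 7 = 189$)
$F{\left(y \right)} = 60$ ($F{\left(y \right)} = 5 \cdot 2 \cdot 6 = 5 \cdot 12 = 60$)
$\frac{F{\left(q \right)}}{O} = \frac{60}{16284} = 60 \cdot \frac{1}{16284} = \frac{5}{1357}$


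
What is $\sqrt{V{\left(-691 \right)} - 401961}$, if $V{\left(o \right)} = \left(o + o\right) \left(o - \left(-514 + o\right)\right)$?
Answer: $i \sqrt{1112309} \approx 1054.7 i$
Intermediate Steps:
$V{\left(o \right)} = 1028 o$ ($V{\left(o \right)} = 2 o 514 = 1028 o$)
$\sqrt{V{\left(-691 \right)} - 401961} = \sqrt{1028 \left(-691\right) - 401961} = \sqrt{-710348 - 401961} = \sqrt{-1112309} = i \sqrt{1112309}$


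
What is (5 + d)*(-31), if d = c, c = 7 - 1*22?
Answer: 310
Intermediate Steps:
c = -15 (c = 7 - 22 = -15)
d = -15
(5 + d)*(-31) = (5 - 15)*(-31) = -10*(-31) = 310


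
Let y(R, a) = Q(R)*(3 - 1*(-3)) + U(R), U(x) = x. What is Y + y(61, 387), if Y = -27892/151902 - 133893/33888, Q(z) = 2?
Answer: 59082499111/857942496 ≈ 68.865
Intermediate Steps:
y(R, a) = 12 + R (y(R, a) = 2*(3 - 1*(-3)) + R = 2*(3 + 3) + R = 2*6 + R = 12 + R)
Y = -3547303097/857942496 (Y = -27892*1/151902 - 133893*1/33888 = -13946/75951 - 44631/11296 = -3547303097/857942496 ≈ -4.1347)
Y + y(61, 387) = -3547303097/857942496 + (12 + 61) = -3547303097/857942496 + 73 = 59082499111/857942496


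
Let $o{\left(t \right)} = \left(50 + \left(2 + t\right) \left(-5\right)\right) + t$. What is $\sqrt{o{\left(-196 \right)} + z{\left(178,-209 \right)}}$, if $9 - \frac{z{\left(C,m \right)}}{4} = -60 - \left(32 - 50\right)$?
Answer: $2 \sqrt{257} \approx 32.062$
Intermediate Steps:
$z{\left(C,m \right)} = 204$ ($z{\left(C,m \right)} = 36 - 4 \left(-60 - \left(32 - 50\right)\right) = 36 - 4 \left(-60 - -18\right) = 36 - 4 \left(-60 + 18\right) = 36 - -168 = 36 + 168 = 204$)
$o{\left(t \right)} = 40 - 4 t$ ($o{\left(t \right)} = \left(50 - \left(10 + 5 t\right)\right) + t = \left(40 - 5 t\right) + t = 40 - 4 t$)
$\sqrt{o{\left(-196 \right)} + z{\left(178,-209 \right)}} = \sqrt{\left(40 - -784\right) + 204} = \sqrt{\left(40 + 784\right) + 204} = \sqrt{824 + 204} = \sqrt{1028} = 2 \sqrt{257}$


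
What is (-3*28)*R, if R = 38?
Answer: -3192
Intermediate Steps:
(-3*28)*R = -3*28*38 = -84*38 = -3192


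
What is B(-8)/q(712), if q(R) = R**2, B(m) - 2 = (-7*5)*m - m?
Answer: 145/253472 ≈ 0.00057206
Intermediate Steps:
B(m) = 2 - 36*m (B(m) = 2 + ((-7*5)*m - m) = 2 + (-35*m - m) = 2 - 36*m)
B(-8)/q(712) = (2 - 36*(-8))/(712**2) = (2 + 288)/506944 = 290*(1/506944) = 145/253472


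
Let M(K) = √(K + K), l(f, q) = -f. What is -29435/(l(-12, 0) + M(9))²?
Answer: -4205/14 + 8410*√2/63 ≈ -111.57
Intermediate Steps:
M(K) = √2*√K (M(K) = √(2*K) = √2*√K)
-29435/(l(-12, 0) + M(9))² = -29435/(-1*(-12) + √2*√9)² = -29435/(12 + √2*3)² = -29435/(12 + 3*√2)²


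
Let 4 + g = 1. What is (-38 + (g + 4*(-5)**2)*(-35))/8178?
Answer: -3433/8178 ≈ -0.41978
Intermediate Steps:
g = -3 (g = -4 + 1 = -3)
(-38 + (g + 4*(-5)**2)*(-35))/8178 = (-38 + (-3 + 4*(-5)**2)*(-35))/8178 = (-38 + (-3 + 4*25)*(-35))*(1/8178) = (-38 + (-3 + 100)*(-35))*(1/8178) = (-38 + 97*(-35))*(1/8178) = (-38 - 3395)*(1/8178) = -3433*1/8178 = -3433/8178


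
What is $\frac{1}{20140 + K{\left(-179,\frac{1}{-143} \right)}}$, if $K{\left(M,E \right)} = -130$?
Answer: $\frac{1}{20010} \approx 4.9975 \cdot 10^{-5}$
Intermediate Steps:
$\frac{1}{20140 + K{\left(-179,\frac{1}{-143} \right)}} = \frac{1}{20140 - 130} = \frac{1}{20010}$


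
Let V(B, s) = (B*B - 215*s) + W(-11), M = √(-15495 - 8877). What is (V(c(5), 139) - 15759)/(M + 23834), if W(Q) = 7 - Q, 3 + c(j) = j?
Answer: -271838687/142020982 + 68433*I*√677/142020982 ≈ -1.9141 + 0.012537*I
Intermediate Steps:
c(j) = -3 + j
M = 6*I*√677 (M = √(-24372) = 6*I*√677 ≈ 156.12*I)
V(B, s) = 18 + B² - 215*s (V(B, s) = (B*B - 215*s) + (7 - 1*(-11)) = (B² - 215*s) + (7 + 11) = (B² - 215*s) + 18 = 18 + B² - 215*s)
(V(c(5), 139) - 15759)/(M + 23834) = ((18 + (-3 + 5)² - 215*139) - 15759)/(6*I*√677 + 23834) = ((18 + 2² - 29885) - 15759)/(23834 + 6*I*√677) = ((18 + 4 - 29885) - 15759)/(23834 + 6*I*√677) = (-29863 - 15759)/(23834 + 6*I*√677) = -45622/(23834 + 6*I*√677)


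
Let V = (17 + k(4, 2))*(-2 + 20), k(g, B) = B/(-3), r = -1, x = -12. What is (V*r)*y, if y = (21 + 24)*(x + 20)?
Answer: -105840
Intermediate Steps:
k(g, B) = -B/3 (k(g, B) = B*(-⅓) = -B/3)
V = 294 (V = (17 - ⅓*2)*(-2 + 20) = (17 - ⅔)*18 = (49/3)*18 = 294)
y = 360 (y = (21 + 24)*(-12 + 20) = 45*8 = 360)
(V*r)*y = (294*(-1))*360 = -294*360 = -105840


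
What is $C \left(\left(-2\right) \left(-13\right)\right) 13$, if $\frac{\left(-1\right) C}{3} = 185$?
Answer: $-187590$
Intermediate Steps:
$C = -555$ ($C = \left(-3\right) 185 = -555$)
$C \left(\left(-2\right) \left(-13\right)\right) 13 = - 555 \left(\left(-2\right) \left(-13\right)\right) 13 = \left(-555\right) 26 \cdot 13 = \left(-14430\right) 13 = -187590$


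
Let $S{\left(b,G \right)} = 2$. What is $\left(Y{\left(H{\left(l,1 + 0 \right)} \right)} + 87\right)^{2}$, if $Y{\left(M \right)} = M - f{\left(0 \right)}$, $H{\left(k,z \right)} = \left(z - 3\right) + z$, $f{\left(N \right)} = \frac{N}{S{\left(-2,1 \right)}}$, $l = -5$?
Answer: $7396$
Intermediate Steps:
$f{\left(N \right)} = \frac{N}{2}$
$H{\left(k,z \right)} = -3 + 2 z$ ($H{\left(k,z \right)} = \left(-3 + z\right) + z = -3 + 2 z$)
$Y{\left(M \right)} = M$ ($Y{\left(M \right)} = M - \frac{1}{2} \cdot 0 = M - 0 = M + 0 = M$)
$\left(Y{\left(H{\left(l,1 + 0 \right)} \right)} + 87\right)^{2} = \left(\left(-3 + 2 \left(1 + 0\right)\right) + 87\right)^{2} = \left(\left(-3 + 2 \cdot 1\right) + 87\right)^{2} = \left(\left(-3 + 2\right) + 87\right)^{2} = \left(-1 + 87\right)^{2} = 86^{2} = 7396$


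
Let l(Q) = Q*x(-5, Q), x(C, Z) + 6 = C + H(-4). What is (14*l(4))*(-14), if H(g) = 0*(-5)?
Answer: 8624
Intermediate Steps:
H(g) = 0
x(C, Z) = -6 + C (x(C, Z) = -6 + (C + 0) = -6 + C)
l(Q) = -11*Q (l(Q) = Q*(-6 - 5) = Q*(-11) = -11*Q)
(14*l(4))*(-14) = (14*(-11*4))*(-14) = (14*(-44))*(-14) = -616*(-14) = 8624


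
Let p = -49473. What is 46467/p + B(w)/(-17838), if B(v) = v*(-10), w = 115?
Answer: -42888022/49027743 ≈ -0.87477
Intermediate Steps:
B(v) = -10*v
46467/p + B(w)/(-17838) = 46467/(-49473) - 10*115/(-17838) = 46467*(-1/49473) - 1150*(-1/17838) = -5163/5497 + 575/8919 = -42888022/49027743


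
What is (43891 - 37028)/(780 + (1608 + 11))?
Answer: 6863/2399 ≈ 2.8608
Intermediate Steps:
(43891 - 37028)/(780 + (1608 + 11)) = 6863/(780 + 1619) = 6863/2399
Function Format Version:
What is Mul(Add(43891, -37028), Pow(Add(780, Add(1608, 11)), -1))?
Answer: Rational(6863, 2399) ≈ 2.8608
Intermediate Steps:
Mul(Add(43891, -37028), Pow(Add(780, Add(1608, 11)), -1)) = Mul(6863, Pow(Add(780, 1619), -1)) = Mul(6863, Pow(2399, -1)) = Mul(6863, Rational(1, 2399)) = Rational(6863, 2399)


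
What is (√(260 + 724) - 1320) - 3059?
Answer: -4379 + 2*√246 ≈ -4347.6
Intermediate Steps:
(√(260 + 724) - 1320) - 3059 = (√984 - 1320) - 3059 = (2*√246 - 1320) - 3059 = (-1320 + 2*√246) - 3059 = -4379 + 2*√246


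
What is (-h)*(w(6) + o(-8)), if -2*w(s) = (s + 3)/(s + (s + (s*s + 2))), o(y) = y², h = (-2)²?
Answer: -6391/25 ≈ -255.64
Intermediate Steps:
h = 4
w(s) = -(3 + s)/(2*(2 + s² + 2*s)) (w(s) = -(s + 3)/(2*(s + (s + (s*s + 2)))) = -(3 + s)/(2*(s + (s + (s² + 2)))) = -(3 + s)/(2*(s + (s + (2 + s²)))) = -(3 + s)/(2*(s + (2 + s + s²))) = -(3 + s)/(2*(2 + s² + 2*s)))
(-h)*(w(6) + o(-8)) = (-1*4)*((-3 - 1*6)/(2*(2 + 6² + 2*6)) + (-8)²) = -4*((-3 - 6)/(2*(2 + 36 + 12)) + 64) = -4*((½)*(-9)/50 + 64) = -4*((½)*(1/50)*(-9) + 64) = -4*(-9/100 + 64) = -4*6391/100 = -6391/25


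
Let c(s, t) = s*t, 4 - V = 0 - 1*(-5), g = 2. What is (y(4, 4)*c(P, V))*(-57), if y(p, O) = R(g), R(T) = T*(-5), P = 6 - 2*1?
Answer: -2280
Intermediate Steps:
V = -1 (V = 4 - (0 - 1*(-5)) = 4 - (0 + 5) = 4 - 1*5 = 4 - 5 = -1)
P = 4 (P = 6 - 2 = 4)
R(T) = -5*T
y(p, O) = -10 (y(p, O) = -5*2 = -10)
(y(4, 4)*c(P, V))*(-57) = -40*(-1)*(-57) = -10*(-4)*(-57) = 40*(-57) = -2280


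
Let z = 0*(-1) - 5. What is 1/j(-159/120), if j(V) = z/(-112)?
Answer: 112/5 ≈ 22.400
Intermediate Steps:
z = -5 (z = 0 - 5 = -5)
j(V) = 5/112 (j(V) = -5/(-112) = -5*(-1/112) = 5/112)
1/j(-159/120) = 1/(5/112) = 112/5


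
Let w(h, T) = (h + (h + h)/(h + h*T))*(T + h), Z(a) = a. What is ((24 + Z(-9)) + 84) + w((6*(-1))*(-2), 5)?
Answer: 926/3 ≈ 308.67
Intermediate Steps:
w(h, T) = (T + h)*(h + 2*h/(h + T*h)) (w(h, T) = (h + (2*h)/(h + T*h))*(T + h) = (h + 2*h/(h + T*h))*(T + h) = (T + h)*(h + 2*h/(h + T*h)))
((24 + Z(-9)) + 84) + w((6*(-1))*(-2), 5) = ((24 - 9) + 84) + (((6*(-1))*(-2))² + 2*5 + 2*((6*(-1))*(-2)) + 5*((6*(-1))*(-2)) + 5*((6*(-1))*(-2))² + ((6*(-1))*(-2))*5²)/(1 + 5) = (15 + 84) + ((-6*(-2))² + 10 + 2*(-6*(-2)) + 5*(-6*(-2)) + 5*(-6*(-2))² - 6*(-2)*25)/6 = 99 + (12² + 10 + 2*12 + 5*12 + 5*12² + 12*25)/6 = 99 + (144 + 10 + 24 + 60 + 5*144 + 300)/6 = 99 + (144 + 10 + 24 + 60 + 720 + 300)/6 = 99 + (⅙)*1258 = 99 + 629/3 = 926/3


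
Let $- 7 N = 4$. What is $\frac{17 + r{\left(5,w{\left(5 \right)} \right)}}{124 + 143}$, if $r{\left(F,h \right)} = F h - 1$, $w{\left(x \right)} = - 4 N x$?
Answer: $\frac{512}{1869} \approx 0.27394$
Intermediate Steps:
$N = - \frac{4}{7}$ ($N = \left(- \frac{1}{7}\right) 4 = - \frac{4}{7} \approx -0.57143$)
$w{\left(x \right)} = \frac{16 x}{7}$ ($w{\left(x \right)} = \left(-4\right) \left(- \frac{4}{7}\right) x = \frac{16 x}{7}$)
$r{\left(F,h \right)} = -1 + F h$
$\frac{17 + r{\left(5,w{\left(5 \right)} \right)}}{124 + 143} = \frac{17 - \left(1 - 5 \cdot \frac{16}{7} \cdot 5\right)}{124 + 143} = \frac{17 + \left(-1 + 5 \cdot \frac{80}{7}\right)}{267} = \left(17 + \left(-1 + \frac{400}{7}\right)\right) \frac{1}{267} = \left(17 + \frac{393}{7}\right) \frac{1}{267} = \frac{512}{7} \cdot \frac{1}{267} = \frac{512}{1869}$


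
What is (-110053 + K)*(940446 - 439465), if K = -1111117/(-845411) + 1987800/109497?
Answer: -2730279584375311098/49529143 ≈ -5.5125e+10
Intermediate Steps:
K = 85817712569/4408093727 (K = -1111117*(-1/845411) + 1987800*(1/109497) = 158731/120773 + 662600/36499 = 85817712569/4408093727 ≈ 19.468)
(-110053 + K)*(940446 - 439465) = (-110053 + 85817712569/4408093727)*(940446 - 439465) = -485038121224962/4408093727*500981 = -2730279584375311098/49529143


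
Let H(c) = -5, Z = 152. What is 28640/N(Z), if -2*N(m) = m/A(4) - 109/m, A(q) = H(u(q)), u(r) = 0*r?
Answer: 43532800/23649 ≈ 1840.8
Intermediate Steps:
u(r) = 0
A(q) = -5
N(m) = m/10 + 109/(2*m) (N(m) = -(m/(-5) - 109/m)/2 = -(m*(-⅕) - 109/m)/2 = -(-m/5 - 109/m)/2 = -(-109/m - m/5)/2 = m/10 + 109/(2*m))
28640/N(Z) = 28640/(((⅒)*(545 + 152²)/152)) = 28640/(((⅒)*(1/152)*(545 + 23104))) = 28640/(((⅒)*(1/152)*23649)) = 28640/(23649/1520) = 28640*(1520/23649) = 43532800/23649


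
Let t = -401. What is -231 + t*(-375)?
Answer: 150144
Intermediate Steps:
-231 + t*(-375) = -231 - 401*(-375) = -231 + 150375 = 150144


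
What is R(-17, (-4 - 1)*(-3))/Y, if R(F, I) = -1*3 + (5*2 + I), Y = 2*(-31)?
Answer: -11/31 ≈ -0.35484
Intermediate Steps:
Y = -62
R(F, I) = 7 + I (R(F, I) = -3 + (10 + I) = 7 + I)
R(-17, (-4 - 1)*(-3))/Y = (7 + (-4 - 1)*(-3))/(-62) = (7 - 5*(-3))*(-1/62) = (7 + 15)*(-1/62) = 22*(-1/62) = -11/31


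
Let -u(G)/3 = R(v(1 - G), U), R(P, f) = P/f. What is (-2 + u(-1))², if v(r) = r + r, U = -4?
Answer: 1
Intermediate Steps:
v(r) = 2*r
u(G) = 3/2 - 3*G/2 (u(G) = -3*2*(1 - G)/(-4) = -3*(2 - 2*G)*(-1)/4 = -3*(-½ + G/2) = 3/2 - 3*G/2)
(-2 + u(-1))² = (-2 + (3/2 - 3/2*(-1)))² = (-2 + (3/2 + 3/2))² = (-2 + 3)² = 1² = 1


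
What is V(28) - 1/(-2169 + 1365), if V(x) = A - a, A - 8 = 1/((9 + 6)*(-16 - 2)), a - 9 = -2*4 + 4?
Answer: 108451/36180 ≈ 2.9975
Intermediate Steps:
a = 5 (a = 9 + (-2*4 + 4) = 9 + (-8 + 4) = 9 - 4 = 5)
A = 2159/270 (A = 8 + 1/((9 + 6)*(-16 - 2)) = 8 + 1/(15*(-18)) = 8 + 1/(-270) = 8 - 1/270 = 2159/270 ≈ 7.9963)
V(x) = 809/270 (V(x) = 2159/270 - 1*5 = 2159/270 - 5 = 809/270)
V(28) - 1/(-2169 + 1365) = 809/270 - 1/(-2169 + 1365) = 809/270 - 1/(-804) = 809/270 - 1*(-1/804) = 809/270 + 1/804 = 108451/36180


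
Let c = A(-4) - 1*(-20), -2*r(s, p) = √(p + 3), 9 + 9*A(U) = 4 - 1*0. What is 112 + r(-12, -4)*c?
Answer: 112 - 175*I/18 ≈ 112.0 - 9.7222*I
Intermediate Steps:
A(U) = -5/9 (A(U) = -1 + (4 - 1*0)/9 = -1 + (4 + 0)/9 = -1 + (⅑)*4 = -1 + 4/9 = -5/9)
r(s, p) = -√(3 + p)/2 (r(s, p) = -√(p + 3)/2 = -√(3 + p)/2)
c = 175/9 (c = -5/9 - 1*(-20) = -5/9 + 20 = 175/9 ≈ 19.444)
112 + r(-12, -4)*c = 112 - √(3 - 4)/2*(175/9) = 112 - I/2*(175/9) = 112 - 175*I/18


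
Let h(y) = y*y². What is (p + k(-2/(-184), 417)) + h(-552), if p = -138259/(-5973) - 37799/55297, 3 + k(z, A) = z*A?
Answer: -464629091556173933/2762416932 ≈ -1.6820e+8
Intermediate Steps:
k(z, A) = -3 + A*z (k(z, A) = -3 + z*A = -3 + A*z)
h(y) = y³
p = 674503136/30026271 (p = -138259*(-1/5973) - 37799*1/55297 = 12569/543 - 37799/55297 = 674503136/30026271 ≈ 22.464)
(p + k(-2/(-184), 417)) + h(-552) = (674503136/30026271 + (-3 + 417*(-2/(-184)))) + (-552)³ = (674503136/30026271 + (-3 + 417*(-2*(-1/184)))) - 168196608 = (674503136/30026271 + (-3 + 417*(1/92))) - 168196608 = (674503136/30026271 + (-3 + 417/92)) - 168196608 = (674503136/30026271 + 141/92) - 168196608 = 66287992723/2762416932 - 168196608 = -464629091556173933/2762416932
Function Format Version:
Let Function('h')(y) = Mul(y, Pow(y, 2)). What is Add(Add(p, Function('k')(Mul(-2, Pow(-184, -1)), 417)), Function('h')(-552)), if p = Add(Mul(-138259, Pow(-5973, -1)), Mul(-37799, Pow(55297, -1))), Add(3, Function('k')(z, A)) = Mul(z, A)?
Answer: Rational(-464629091556173933, 2762416932) ≈ -1.6820e+8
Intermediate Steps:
Function('k')(z, A) = Add(-3, Mul(A, z)) (Function('k')(z, A) = Add(-3, Mul(z, A)) = Add(-3, Mul(A, z)))
Function('h')(y) = Pow(y, 3)
p = Rational(674503136, 30026271) (p = Add(Mul(-138259, Rational(-1, 5973)), Mul(-37799, Rational(1, 55297))) = Add(Rational(12569, 543), Rational(-37799, 55297)) = Rational(674503136, 30026271) ≈ 22.464)
Add(Add(p, Function('k')(Mul(-2, Pow(-184, -1)), 417)), Function('h')(-552)) = Add(Add(Rational(674503136, 30026271), Add(-3, Mul(417, Mul(-2, Pow(-184, -1))))), Pow(-552, 3)) = Add(Add(Rational(674503136, 30026271), Add(-3, Mul(417, Mul(-2, Rational(-1, 184))))), -168196608) = Add(Add(Rational(674503136, 30026271), Add(-3, Mul(417, Rational(1, 92)))), -168196608) = Add(Add(Rational(674503136, 30026271), Add(-3, Rational(417, 92))), -168196608) = Add(Add(Rational(674503136, 30026271), Rational(141, 92)), -168196608) = Add(Rational(66287992723, 2762416932), -168196608) = Rational(-464629091556173933, 2762416932)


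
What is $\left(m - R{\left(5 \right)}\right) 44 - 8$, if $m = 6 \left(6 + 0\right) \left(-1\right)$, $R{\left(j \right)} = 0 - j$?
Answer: $-1372$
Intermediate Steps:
$R{\left(j \right)} = - j$
$m = -36$ ($m = 6 \cdot 6 \left(-1\right) = 36 \left(-1\right) = -36$)
$\left(m - R{\left(5 \right)}\right) 44 - 8 = \left(-36 - \left(-1\right) 5\right) 44 - 8 = \left(-36 - -5\right) 44 - 8 = \left(-36 + 5\right) 44 - 8 = \left(-31\right) 44 - 8 = -1364 - 8 = -1372$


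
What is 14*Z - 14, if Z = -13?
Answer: -196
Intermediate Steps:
14*Z - 14 = 14*(-13) - 14 = -182 - 14 = -196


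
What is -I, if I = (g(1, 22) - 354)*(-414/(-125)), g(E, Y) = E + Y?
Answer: 137034/125 ≈ 1096.3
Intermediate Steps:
I = -137034/125 (I = ((1 + 22) - 354)*(-414/(-125)) = (23 - 354)*(-414*(-1/125)) = -331*414/125 = -137034/125 ≈ -1096.3)
-I = -1*(-137034/125) = 137034/125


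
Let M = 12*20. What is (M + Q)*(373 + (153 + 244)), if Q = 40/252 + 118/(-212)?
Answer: 88003465/477 ≈ 1.8449e+5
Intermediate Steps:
Q = -2657/6678 (Q = 40*(1/252) + 118*(-1/212) = 10/63 - 59/106 = -2657/6678 ≈ -0.39787)
M = 240
(M + Q)*(373 + (153 + 244)) = (240 - 2657/6678)*(373 + (153 + 244)) = 1600063*(373 + 397)/6678 = (1600063/6678)*770 = 88003465/477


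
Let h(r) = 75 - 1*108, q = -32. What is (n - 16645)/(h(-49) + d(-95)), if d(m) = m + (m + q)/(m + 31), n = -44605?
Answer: 784000/1613 ≈ 486.05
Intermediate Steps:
h(r) = -33 (h(r) = 75 - 108 = -33)
d(m) = m + (-32 + m)/(31 + m) (d(m) = m + (m - 32)/(m + 31) = m + (-32 + m)/(31 + m))
(n - 16645)/(h(-49) + d(-95)) = (-44605 - 16645)/(-33 + (-32 + (-95)**2 + 32*(-95))/(31 - 95)) = -61250/(-33 + (-32 + 9025 - 3040)/(-64)) = -61250/(-33 - 1/64*5953) = -61250/(-33 - 5953/64) = -61250/(-8065/64) = -61250*(-64/8065) = 784000/1613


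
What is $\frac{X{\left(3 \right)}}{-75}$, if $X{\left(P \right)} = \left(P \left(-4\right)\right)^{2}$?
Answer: $- \frac{48}{25} \approx -1.92$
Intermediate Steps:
$X{\left(P \right)} = 16 P^{2}$ ($X{\left(P \right)} = \left(- 4 P\right)^{2} = 16 P^{2}$)
$\frac{X{\left(3 \right)}}{-75} = \frac{16 \cdot 3^{2}}{-75} = - \frac{16 \cdot 9}{75} = \left(- \frac{1}{75}\right) 144 = - \frac{48}{25}$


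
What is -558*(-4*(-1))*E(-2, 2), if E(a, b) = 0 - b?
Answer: 4464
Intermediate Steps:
E(a, b) = -b
-558*(-4*(-1))*E(-2, 2) = -558*(-4*(-1))*(-1*2) = -2232*(-2) = -558*(-8) = 4464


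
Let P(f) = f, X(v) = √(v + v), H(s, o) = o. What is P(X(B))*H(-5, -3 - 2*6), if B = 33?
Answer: -15*√66 ≈ -121.86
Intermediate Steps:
X(v) = √2*√v (X(v) = √(2*v) = √2*√v)
P(X(B))*H(-5, -3 - 2*6) = (√2*√33)*(-3 - 2*6) = √66*(-3 - 12) = √66*(-15) = -15*√66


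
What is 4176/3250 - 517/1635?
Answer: 514751/531375 ≈ 0.96871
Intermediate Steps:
4176/3250 - 517/1635 = 4176*(1/3250) - 517*1/1635 = 2088/1625 - 517/1635 = 514751/531375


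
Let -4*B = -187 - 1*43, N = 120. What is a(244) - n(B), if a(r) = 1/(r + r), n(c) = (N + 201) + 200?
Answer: -254247/488 ≈ -521.00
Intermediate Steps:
B = 115/2 (B = -(-187 - 1*43)/4 = -(-187 - 43)/4 = -1/4*(-230) = 115/2 ≈ 57.500)
n(c) = 521 (n(c) = (120 + 201) + 200 = 321 + 200 = 521)
a(r) = 1/(2*r)
a(244) - n(B) = (1/2)/244 - 1*521 = (1/2)*(1/244) - 521 = 1/488 - 521 = -254247/488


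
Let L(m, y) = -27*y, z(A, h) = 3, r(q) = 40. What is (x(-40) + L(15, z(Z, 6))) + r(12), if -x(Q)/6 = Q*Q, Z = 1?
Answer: -9641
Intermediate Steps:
x(Q) = -6*Q² (x(Q) = -6*Q*Q = -6*Q²)
(x(-40) + L(15, z(Z, 6))) + r(12) = (-6*(-40)² - 27*3) + 40 = (-6*1600 - 81) + 40 = (-9600 - 81) + 40 = -9681 + 40 = -9641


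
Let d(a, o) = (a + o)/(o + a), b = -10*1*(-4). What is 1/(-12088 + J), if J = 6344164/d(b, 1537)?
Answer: 1/6332076 ≈ 1.5793e-7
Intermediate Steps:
b = 40 (b = -10*(-4) = 40)
d(a, o) = 1 (d(a, o) = (a + o)/(a + o) = 1)
J = 6344164 (J = 6344164/1 = 6344164*1 = 6344164)
1/(-12088 + J) = 1/(-12088 + 6344164) = 1/6332076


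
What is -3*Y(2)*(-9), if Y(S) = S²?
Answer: 108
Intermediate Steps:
-3*Y(2)*(-9) = -3*2²*(-9) = -3*4*(-9) = -12*(-9) = 108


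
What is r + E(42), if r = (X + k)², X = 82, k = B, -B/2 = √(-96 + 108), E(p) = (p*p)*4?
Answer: 13828 - 656*√3 ≈ 12692.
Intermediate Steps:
E(p) = 4*p² (E(p) = p²*4 = 4*p²)
B = -4*√3 (B = -2*√(-96 + 108) = -4*√3 ≈ -6.9282)
k = -4*√3 ≈ -6.9282
r = (82 - 4*√3)² ≈ 5635.8
r + E(42) = (6772 - 656*√3) + 4*42² = (6772 - 656*√3) + 4*1764 = (6772 - 656*√3) + 7056 = 13828 - 656*√3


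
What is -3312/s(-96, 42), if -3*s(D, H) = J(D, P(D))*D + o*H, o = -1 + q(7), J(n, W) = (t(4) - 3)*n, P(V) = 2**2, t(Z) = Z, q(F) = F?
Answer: 276/263 ≈ 1.0494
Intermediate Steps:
P(V) = 4
J(n, W) = n (J(n, W) = (4 - 3)*n = 1*n = n)
o = 6 (o = -1 + 7 = 6)
s(D, H) = -2*H - D**2/3 (s(D, H) = -(D*D + 6*H)/3 = -(D**2 + 6*H)/3 = -2*H - D**2/3)
-3312/s(-96, 42) = -3312/(-2*42 - 1/3*(-96)**2) = -3312/(-84 - 1/3*9216) = -3312/(-84 - 3072) = -3312/(-3156) = -3312*(-1/3156) = 276/263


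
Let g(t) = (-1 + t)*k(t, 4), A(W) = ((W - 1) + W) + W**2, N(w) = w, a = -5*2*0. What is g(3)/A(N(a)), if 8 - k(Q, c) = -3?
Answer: -22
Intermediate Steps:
k(Q, c) = 11 (k(Q, c) = 8 - 1*(-3) = 8 + 3 = 11)
a = 0 (a = -10*0 = 0)
A(W) = -1 + W**2 + 2*W (A(W) = ((-1 + W) + W) + W**2 = (-1 + 2*W) + W**2 = -1 + W**2 + 2*W)
g(t) = -11 + 11*t (g(t) = (-1 + t)*11 = -11 + 11*t)
g(3)/A(N(a)) = (-11 + 11*3)/(-1 + 0**2 + 2*0) = (-11 + 33)/(-1 + 0 + 0) = 22/(-1) = 22*(-1) = -22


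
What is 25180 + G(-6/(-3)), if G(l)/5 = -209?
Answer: 24135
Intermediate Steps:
G(l) = -1045 (G(l) = 5*(-209) = -1045)
25180 + G(-6/(-3)) = 25180 - 1045 = 24135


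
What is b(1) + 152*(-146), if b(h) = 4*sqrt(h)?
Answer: -22188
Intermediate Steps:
b(1) + 152*(-146) = 4*sqrt(1) + 152*(-146) = 4*1 - 22192 = 4 - 22192 = -22188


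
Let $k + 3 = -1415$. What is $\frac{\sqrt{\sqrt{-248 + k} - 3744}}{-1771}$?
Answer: $- \frac{\sqrt{-3744 + 7 i \sqrt{34}}}{1771} \approx -0.00018833 - 0.034551 i$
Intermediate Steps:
$k = -1418$ ($k = -3 - 1415 = -1418$)
$\frac{\sqrt{\sqrt{-248 + k} - 3744}}{-1771} = \frac{\sqrt{\sqrt{-248 - 1418} - 3744}}{-1771} = \sqrt{\sqrt{-1666} - 3744} \left(- \frac{1}{1771}\right) = \sqrt{7 i \sqrt{34} - 3744} \left(- \frac{1}{1771}\right) = \sqrt{-3744 + 7 i \sqrt{34}} \left(- \frac{1}{1771}\right) = - \frac{\sqrt{-3744 + 7 i \sqrt{34}}}{1771}$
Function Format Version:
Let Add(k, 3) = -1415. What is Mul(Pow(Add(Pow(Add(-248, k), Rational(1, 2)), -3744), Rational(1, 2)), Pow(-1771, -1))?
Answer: Mul(Rational(-1, 1771), Pow(Add(-3744, Mul(7, I, Pow(34, Rational(1, 2)))), Rational(1, 2))) ≈ Add(-0.00018833, Mul(-0.034551, I))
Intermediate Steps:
k = -1418 (k = Add(-3, -1415) = -1418)
Mul(Pow(Add(Pow(Add(-248, k), Rational(1, 2)), -3744), Rational(1, 2)), Pow(-1771, -1)) = Mul(Pow(Add(Pow(Add(-248, -1418), Rational(1, 2)), -3744), Rational(1, 2)), Pow(-1771, -1)) = Mul(Pow(Add(Pow(-1666, Rational(1, 2)), -3744), Rational(1, 2)), Rational(-1, 1771)) = Mul(Pow(Add(Mul(7, I, Pow(34, Rational(1, 2))), -3744), Rational(1, 2)), Rational(-1, 1771)) = Mul(Pow(Add(-3744, Mul(7, I, Pow(34, Rational(1, 2)))), Rational(1, 2)), Rational(-1, 1771)) = Mul(Rational(-1, 1771), Pow(Add(-3744, Mul(7, I, Pow(34, Rational(1, 2)))), Rational(1, 2)))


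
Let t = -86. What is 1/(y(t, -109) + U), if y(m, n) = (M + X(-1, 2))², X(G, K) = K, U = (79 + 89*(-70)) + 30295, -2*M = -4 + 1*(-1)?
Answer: 4/96657 ≈ 4.1383e-5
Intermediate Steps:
M = 5/2 (M = -(-4 + 1*(-1))/2 = -(-4 - 1)/2 = -½*(-5) = 5/2 ≈ 2.5000)
U = 24144 (U = (79 - 6230) + 30295 = -6151 + 30295 = 24144)
y(m, n) = 81/4 (y(m, n) = (5/2 + 2)² = (9/2)² = 81/4)
1/(y(t, -109) + U) = 1/(81/4 + 24144) = 1/(96657/4) = 4/96657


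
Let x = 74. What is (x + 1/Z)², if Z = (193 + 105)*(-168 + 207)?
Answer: 739649880841/135070884 ≈ 5476.0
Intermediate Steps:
Z = 11622 (Z = 298*39 = 11622)
(x + 1/Z)² = (74 + 1/11622)² = (860029/11622)² = 739649880841/135070884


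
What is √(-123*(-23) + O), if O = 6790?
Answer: √9619 ≈ 98.077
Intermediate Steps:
√(-123*(-23) + O) = √(-123*(-23) + 6790) = √(2829 + 6790) = √9619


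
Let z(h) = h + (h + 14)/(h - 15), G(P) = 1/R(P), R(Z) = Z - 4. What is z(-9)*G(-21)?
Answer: 221/600 ≈ 0.36833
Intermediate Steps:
R(Z) = -4 + Z
G(P) = 1/(-4 + P)
z(h) = h + (14 + h)/(-15 + h)
z(-9)*G(-21) = ((14 + (-9)**2 - 14*(-9))/(-15 - 9))/(-4 - 21) = ((14 + 81 + 126)/(-24))/(-25) = -1/24*221*(-1/25) = -221/24*(-1/25) = 221/600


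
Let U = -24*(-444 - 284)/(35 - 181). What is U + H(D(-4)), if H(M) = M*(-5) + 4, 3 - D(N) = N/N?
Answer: -9174/73 ≈ -125.67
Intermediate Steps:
D(N) = 2 (D(N) = 3 - N/N = 3 - 1*1 = 3 - 1 = 2)
H(M) = 4 - 5*M (H(M) = -5*M + 4 = 4 - 5*M)
U = -8736/73 (U = -(-17472)/(-146) = -(-17472)*(-1)/146 = -24*364/73 = -8736/73 ≈ -119.67)
U + H(D(-4)) = -8736/73 + (4 - 5*2) = -8736/73 + (4 - 10) = -8736/73 - 6 = -9174/73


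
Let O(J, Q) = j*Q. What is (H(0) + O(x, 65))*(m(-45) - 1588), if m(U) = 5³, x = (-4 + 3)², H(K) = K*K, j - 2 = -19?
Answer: 1616615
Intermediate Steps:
j = -17 (j = 2 - 19 = -17)
H(K) = K²
x = 1 (x = (-1)² = 1)
m(U) = 125
O(J, Q) = -17*Q
(H(0) + O(x, 65))*(m(-45) - 1588) = (0² - 17*65)*(125 - 1588) = (0 - 1105)*(-1463) = -1105*(-1463) = 1616615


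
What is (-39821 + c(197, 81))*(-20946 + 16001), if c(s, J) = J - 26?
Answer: 196642870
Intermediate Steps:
c(s, J) = -26 + J
(-39821 + c(197, 81))*(-20946 + 16001) = (-39821 + (-26 + 81))*(-20946 + 16001) = (-39821 + 55)*(-4945) = -39766*(-4945) = 196642870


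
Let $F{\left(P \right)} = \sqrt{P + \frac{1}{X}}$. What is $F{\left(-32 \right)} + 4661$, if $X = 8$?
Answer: $4661 + \frac{i \sqrt{510}}{4} \approx 4661.0 + 5.6458 i$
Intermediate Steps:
$F{\left(P \right)} = \sqrt{\frac{1}{8} + P}$ ($F{\left(P \right)} = \sqrt{P + \frac{1}{8}} = \sqrt{\frac{1}{8} + P}$)
$F{\left(-32 \right)} + 4661 = \frac{\sqrt{2 + 16 \left(-32\right)}}{4} + 4661 = \frac{\sqrt{2 - 512}}{4} + 4661 = \frac{\sqrt{-510}}{4} + 4661 = \frac{i \sqrt{510}}{4} + 4661 = 4661 + \frac{i \sqrt{510}}{4}$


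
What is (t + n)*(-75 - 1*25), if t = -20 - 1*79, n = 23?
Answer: 7600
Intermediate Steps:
t = -99 (t = -20 - 79 = -99)
(t + n)*(-75 - 1*25) = (-99 + 23)*(-75 - 1*25) = -76*(-75 - 25) = -76*(-100) = 7600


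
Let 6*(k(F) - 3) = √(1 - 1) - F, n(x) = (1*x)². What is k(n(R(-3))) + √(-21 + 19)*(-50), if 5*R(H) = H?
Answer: 147/50 - 50*I*√2 ≈ 2.94 - 70.711*I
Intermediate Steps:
R(H) = H/5
n(x) = x²
k(F) = 3 - F/6 (k(F) = 3 + (√(1 - 1) - F)/6 = 3 + (√0 - F)/6 = 3 + (0 - F)/6 = 3 + (-F)/6 = 3 - F/6)
k(n(R(-3))) + √(-21 + 19)*(-50) = (3 - ((⅕)*(-3))²/6) + √(-21 + 19)*(-50) = (3 - (-⅗)²/6) + √(-2)*(-50) = (3 - ⅙*9/25) + (I*√2)*(-50) = (3 - 3/50) - 50*I*√2 = 147/50 - 50*I*√2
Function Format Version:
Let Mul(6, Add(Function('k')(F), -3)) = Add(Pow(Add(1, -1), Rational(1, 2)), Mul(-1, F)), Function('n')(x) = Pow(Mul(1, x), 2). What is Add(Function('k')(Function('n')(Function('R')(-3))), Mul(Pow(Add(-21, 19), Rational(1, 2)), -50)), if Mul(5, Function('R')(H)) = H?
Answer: Add(Rational(147, 50), Mul(-50, I, Pow(2, Rational(1, 2)))) ≈ Add(2.9400, Mul(-70.711, I))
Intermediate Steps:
Function('R')(H) = Mul(Rational(1, 5), H)
Function('n')(x) = Pow(x, 2)
Function('k')(F) = Add(3, Mul(Rational(-1, 6), F)) (Function('k')(F) = Add(3, Mul(Rational(1, 6), Add(Pow(Add(1, -1), Rational(1, 2)), Mul(-1, F)))) = Add(3, Mul(Rational(1, 6), Add(Pow(0, Rational(1, 2)), Mul(-1, F)))) = Add(3, Mul(Rational(1, 6), Add(0, Mul(-1, F)))) = Add(3, Mul(Rational(1, 6), Mul(-1, F))) = Add(3, Mul(Rational(-1, 6), F)))
Add(Function('k')(Function('n')(Function('R')(-3))), Mul(Pow(Add(-21, 19), Rational(1, 2)), -50)) = Add(Add(3, Mul(Rational(-1, 6), Pow(Mul(Rational(1, 5), -3), 2))), Mul(Pow(Add(-21, 19), Rational(1, 2)), -50)) = Add(Add(3, Mul(Rational(-1, 6), Pow(Rational(-3, 5), 2))), Mul(Pow(-2, Rational(1, 2)), -50)) = Add(Add(3, Mul(Rational(-1, 6), Rational(9, 25))), Mul(Mul(I, Pow(2, Rational(1, 2))), -50)) = Add(Add(3, Rational(-3, 50)), Mul(-50, I, Pow(2, Rational(1, 2)))) = Add(Rational(147, 50), Mul(-50, I, Pow(2, Rational(1, 2))))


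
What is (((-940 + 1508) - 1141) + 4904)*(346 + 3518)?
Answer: 16734984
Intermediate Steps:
(((-940 + 1508) - 1141) + 4904)*(346 + 3518) = ((568 - 1141) + 4904)*3864 = (-573 + 4904)*3864 = 4331*3864 = 16734984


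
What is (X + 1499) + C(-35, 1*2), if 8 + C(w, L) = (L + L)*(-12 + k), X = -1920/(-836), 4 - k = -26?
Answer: 327147/209 ≈ 1565.3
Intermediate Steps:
k = 30 (k = 4 - 1*(-26) = 4 + 26 = 30)
X = 480/209 (X = -1920*(-1/836) = 480/209 ≈ 2.2966)
C(w, L) = -8 + 36*L (C(w, L) = -8 + (L + L)*(-12 + 30) = -8 + (2*L)*18 = -8 + 36*L)
(X + 1499) + C(-35, 1*2) = (480/209 + 1499) + (-8 + 36*(1*2)) = 313771/209 + (-8 + 36*2) = 313771/209 + (-8 + 72) = 313771/209 + 64 = 327147/209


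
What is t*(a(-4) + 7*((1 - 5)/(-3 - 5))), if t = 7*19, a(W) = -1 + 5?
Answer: 1995/2 ≈ 997.50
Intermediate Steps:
a(W) = 4
t = 133
t*(a(-4) + 7*((1 - 5)/(-3 - 5))) = 133*(4 + 7*((1 - 5)/(-3 - 5))) = 133*(4 + 7*(-4/(-8))) = 133*(4 + 7*(-4*(-⅛))) = 133*(4 + 7*(½)) = 133*(4 + 7/2) = 133*(15/2) = 1995/2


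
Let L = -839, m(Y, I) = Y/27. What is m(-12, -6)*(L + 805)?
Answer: 136/9 ≈ 15.111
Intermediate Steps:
m(Y, I) = Y/27 (m(Y, I) = Y*(1/27) = Y/27)
m(-12, -6)*(L + 805) = ((1/27)*(-12))*(-839 + 805) = -4/9*(-34) = 136/9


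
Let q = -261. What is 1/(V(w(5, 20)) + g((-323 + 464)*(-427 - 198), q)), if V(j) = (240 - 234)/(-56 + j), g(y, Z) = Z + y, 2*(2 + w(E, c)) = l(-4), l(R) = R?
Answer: -10/883861 ≈ -1.1314e-5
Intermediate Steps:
w(E, c) = -4 (w(E, c) = -2 + (½)*(-4) = -2 - 2 = -4)
V(j) = 6/(-56 + j)
1/(V(w(5, 20)) + g((-323 + 464)*(-427 - 198), q)) = 1/(6/(-56 - 4) + (-261 + (-323 + 464)*(-427 - 198))) = 1/(6/(-60) + (-261 + 141*(-625))) = 1/(6*(-1/60) + (-261 - 88125)) = 1/(-⅒ - 88386) = 1/(-883861/10) = -10/883861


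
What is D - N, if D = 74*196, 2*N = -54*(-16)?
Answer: 14072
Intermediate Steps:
N = 432 (N = (-54*(-16))/2 = (1/2)*864 = 432)
D = 14504
D - N = 14504 - 1*432 = 14504 - 432 = 14072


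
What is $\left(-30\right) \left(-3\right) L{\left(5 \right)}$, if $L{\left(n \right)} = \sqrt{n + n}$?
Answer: $90 \sqrt{10} \approx 284.6$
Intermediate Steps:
$L{\left(n \right)} = \sqrt{2} \sqrt{n}$ ($L{\left(n \right)} = \sqrt{2 n} = \sqrt{2} \sqrt{n}$)
$\left(-30\right) \left(-3\right) L{\left(5 \right)} = \left(-30\right) \left(-3\right) \sqrt{2} \sqrt{5} = 90 \sqrt{10}$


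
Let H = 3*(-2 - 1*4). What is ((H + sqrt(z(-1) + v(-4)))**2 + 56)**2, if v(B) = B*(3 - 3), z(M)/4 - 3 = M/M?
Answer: 63504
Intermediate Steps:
z(M) = 16 (z(M) = 12 + 4*(M/M) = 12 + 4*1 = 12 + 4 = 16)
v(B) = 0 (v(B) = B*0 = 0)
H = -18 (H = 3*(-2 - 4) = 3*(-6) = -18)
((H + sqrt(z(-1) + v(-4)))**2 + 56)**2 = ((-18 + sqrt(16 + 0))**2 + 56)**2 = ((-18 + sqrt(16))**2 + 56)**2 = ((-18 + 4)**2 + 56)**2 = ((-14)**2 + 56)**2 = (196 + 56)**2 = 252**2 = 63504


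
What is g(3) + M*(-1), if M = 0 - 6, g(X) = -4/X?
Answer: 14/3 ≈ 4.6667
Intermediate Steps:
M = -6
g(3) + M*(-1) = -4/3 - 6*(-1) = -4*⅓ + 6 = -4/3 + 6 = 14/3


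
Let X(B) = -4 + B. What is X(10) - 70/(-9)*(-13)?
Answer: -856/9 ≈ -95.111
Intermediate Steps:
X(10) - 70/(-9)*(-13) = (-4 + 10) - 70/(-9)*(-13) = 6 - 70*(-⅑)*(-13) = 6 + (70/9)*(-13) = 6 - 910/9 = -856/9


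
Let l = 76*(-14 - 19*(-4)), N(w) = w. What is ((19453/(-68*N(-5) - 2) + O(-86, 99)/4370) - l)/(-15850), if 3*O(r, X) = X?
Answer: 1718721489/5852850250 ≈ 0.29366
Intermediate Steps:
l = 4712 (l = 76*(-14 + 76) = 76*62 = 4712)
O(r, X) = X/3
((19453/(-68*N(-5) - 2) + O(-86, 99)/4370) - l)/(-15850) = ((19453/(-68*(-5) - 2) + ((⅓)*99)/4370) - 1*4712)/(-15850) = ((19453/(340 - 2) + 33*(1/4370)) - 4712)*(-1/15850) = ((19453/338 + 33/4370) - 4712)*(-1/15850) = (21255191/369265 - 4712)*(-1/15850) = -1718721489/369265*(-1/15850) = 1718721489/5852850250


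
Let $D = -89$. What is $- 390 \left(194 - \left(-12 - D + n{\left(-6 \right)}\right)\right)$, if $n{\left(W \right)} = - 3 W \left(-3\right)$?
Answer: $-66690$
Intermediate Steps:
$n{\left(W \right)} = 9 W$
$- 390 \left(194 - \left(-12 - D + n{\left(-6 \right)}\right)\right) = - 390 \left(194 - \left(77 - 54\right)\right) = - 390 \left(194 + \left(-89 + \left(12 - -54\right)\right)\right) = - 390 \left(194 + \left(-89 + \left(12 + 54\right)\right)\right) = - 390 \left(194 + \left(-89 + 66\right)\right) = - 390 \left(194 - 23\right) = \left(-390\right) 171 = -66690$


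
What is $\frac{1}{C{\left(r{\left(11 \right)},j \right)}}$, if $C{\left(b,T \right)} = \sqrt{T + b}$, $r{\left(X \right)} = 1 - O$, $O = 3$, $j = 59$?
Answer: $\frac{\sqrt{57}}{57} \approx 0.13245$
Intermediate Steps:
$r{\left(X \right)} = -2$ ($r{\left(X \right)} = 1 - 3 = -2$)
$\frac{1}{C{\left(r{\left(11 \right)},j \right)}} = \frac{1}{\sqrt{59 - 2}} = \frac{1}{\sqrt{57}} = \frac{\sqrt{57}}{57}$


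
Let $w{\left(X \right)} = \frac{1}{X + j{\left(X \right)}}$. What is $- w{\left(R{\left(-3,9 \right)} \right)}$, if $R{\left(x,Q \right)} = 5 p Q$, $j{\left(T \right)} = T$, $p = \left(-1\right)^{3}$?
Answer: $\frac{1}{90} \approx 0.011111$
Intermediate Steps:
$p = -1$
$R{\left(x,Q \right)} = - 5 Q$ ($R{\left(x,Q \right)} = 5 \left(-1\right) Q = - 5 Q$)
$w{\left(X \right)} = \frac{1}{2 X}$ ($w{\left(X \right)} = \frac{1}{X + X} = \frac{1}{2 X}$)
$- w{\left(R{\left(-3,9 \right)} \right)} = - \frac{1}{2 \left(\left(-5\right) 9\right)} = - \frac{1}{2 \left(-45\right)} = - \frac{-1}{2 \cdot 45} = \left(-1\right) \left(- \frac{1}{90}\right) = \frac{1}{90}$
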